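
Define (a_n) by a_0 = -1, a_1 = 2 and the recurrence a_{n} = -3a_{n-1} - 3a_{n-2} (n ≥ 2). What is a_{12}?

-729

The ordinary generating function has denominator 1 + 3y + 3y^2.
Iterating the recurrence: a_0,…,a_{12} = -1, 2, -3, 3, 0, -9, 27, -54, 81, -81, 0, 243, -729.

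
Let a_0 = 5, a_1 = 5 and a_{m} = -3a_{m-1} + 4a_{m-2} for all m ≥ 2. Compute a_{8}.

The ordinary generating function has denominator 1 + 3z - 4z^2.
Iterating the recurrence: a_0,…,a_{8} = 5, 5, 5, 5, 5, 5, 5, 5, 5.

5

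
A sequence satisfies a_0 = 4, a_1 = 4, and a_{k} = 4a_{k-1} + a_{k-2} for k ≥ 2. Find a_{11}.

The ordinary generating function has denominator 1 - 4y - y^2.
Iterating the recurrence: a_0,…,a_{11} = 4, 4, 20, 84, 356, 1508, 6388, 27060, 114628, 485572, 2056916, 8713236.

8713236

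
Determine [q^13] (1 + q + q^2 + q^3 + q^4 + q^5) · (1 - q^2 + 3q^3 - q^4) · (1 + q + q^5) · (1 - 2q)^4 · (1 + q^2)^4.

-667

(1 + q + q^2 + q^3 + q^4 + q^5) has coefficients 1,1,1,1,1,1 for degrees 0…5.
(1 - q^2 + 3q^3 - q^4) has coefficients 1,0,-1,3,-1,0,0,0,0,0,0,0,0,0 for degrees 0…13.
Multiplying by (1 + q + q^5) gives running coefficients 1,1,-1,2,2,0,0,-1,3,-1,0,0,0,0 for degrees 0…13.
Multiplying by (1 - 2q)^4 gives running coefficients 1,-7,15,2,-54,80,-32,-33,43,-49,112,-136,80,-16 for degrees 0…13.
Finally multiplying by (1 + q^2)^4, the product of all factors after the first has coefficients 1,-7,19,-26,12,46,-154,271,-348,300,-109,-208,604,-906 for degrees 0…13.
[q^13] = 1·(-906) + 1·604 + 1·(-208) + 1·(-109) + 1·300 + 1·(-348) = -667.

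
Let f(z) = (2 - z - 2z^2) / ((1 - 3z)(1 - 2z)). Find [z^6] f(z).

3031

The denominator gives the recurrence a_n = 5a_(n−1) − 6a_(n−2) for n ≥ 3; the numerator fixes a_0 = 2, a_1 = 9, a_2 = 31.
Iterating: 2, 9, 31, 101, 319, 989, 3031, so a_6 = 3031.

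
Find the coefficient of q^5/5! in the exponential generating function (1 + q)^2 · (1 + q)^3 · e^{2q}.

The EGF product rule gives c_5 = Σ_{k_1+k_2+k_3=5} C(5; k_1,k_2,k_3) · ∏ g_i(k_i), where (1+q)^2 gives the falling factorial (2)_k; (1+q)^3 gives the falling factorial (3)_k; e^{2q} gives (2)^k.
g_1(k) for k = 0…5: 1, 2, 2, 0, 0, 0.
g_2(k) for k = 0…5: 1, 3, 6, 6, 0, 0.
g_3(k) for k = 0…5: 1, 2, 4, 8, 16, 32.
First combine the last two factors: h(k) = Σ_j C(k,j)·g_2(j)·g_3(k−j) for k = 0…5: 1, 5, 22, 86, 304, 992.
c_5 = Σ_k C(5,k)·g_1(k)·h(5−k) = 1·1·992 + 5·2·304 + 10·2·86 = 992 + 3040 + 1720 = 5752.

5752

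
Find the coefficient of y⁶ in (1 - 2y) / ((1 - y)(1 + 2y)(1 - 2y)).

Partial fractions give a closed form: a_n = (1/3)·1^n + (2/3)·(-2)^n.
At n = 6: a_6 = 43.

43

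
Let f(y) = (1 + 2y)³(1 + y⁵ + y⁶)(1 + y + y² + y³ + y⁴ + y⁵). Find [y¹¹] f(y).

53

(1 + 2y)³ has coefficients 1,6,12,8 for degrees 0…3.
(1 + y⁵ + y⁶) has coefficients 1,0,0,0,0,1,1,0,0,0,0,0 for degrees 0…11.
Finally multiplying by (1 + y + y² + y³ + y⁴ + y⁵), the product of all factors after the first has coefficients 1,1,1,1,1,2,2,2,2,2,2,1 for degrees 0…11.
[y¹¹] = 1·1 + 6·2 + 12·2 + 8·2 = 53.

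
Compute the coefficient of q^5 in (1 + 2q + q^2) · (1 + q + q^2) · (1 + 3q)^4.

849

(1 + 2q + q^2) has coefficients 1,2,1 for degrees 0…2.
(1 + q + q^2) has coefficients 1,1,1,0,0,0 for degrees 0…5.
Finally multiplying by (1 + 3q)^4, the product of all factors after the first has coefficients 1,13,67,174,243,189 for degrees 0…5.
[q^5] = 1·189 + 2·243 + 1·174 = 849.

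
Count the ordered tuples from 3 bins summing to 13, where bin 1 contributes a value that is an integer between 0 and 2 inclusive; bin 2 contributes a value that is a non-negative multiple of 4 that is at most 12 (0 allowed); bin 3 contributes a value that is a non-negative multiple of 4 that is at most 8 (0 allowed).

3

The generating function for the choices is (1 + z + z²)·(1 + z⁴ + z⁸ + z¹²)·(1 + z⁴ + z⁸); the count is [z¹³].
(1 + z + z²) has coefficients 1,1,1 for degrees 0…2.
(1 + z⁴ + z⁸ + z¹²) has coefficients 1,0,0,0,1,0,0,0,1,0,0,0,1,0 for degrees 0…13.
Finally multiplying by (1 + z⁴ + z⁸), the product of all factors after the first has coefficients 1,0,0,0,2,0,0,0,3,0,0,0,3,0 for degrees 0…13.
[z¹³] = 1·0 + 1·3 + 1·0 = 3.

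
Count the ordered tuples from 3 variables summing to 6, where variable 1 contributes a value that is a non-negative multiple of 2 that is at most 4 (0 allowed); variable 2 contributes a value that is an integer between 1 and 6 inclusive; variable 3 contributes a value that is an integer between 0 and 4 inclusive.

The generating function for the choices is (1 + q^2 + q^4)·(q + q^2 + q^3 + q^4 + q^5 + q^6)·(1 + q + q^2 + q^3 + q^4); the count is [q^6].
(1 + q^2 + q^4) has coefficients 1,0,1,0,1 for degrees 0…4.
(q + q^2 + q^3 + q^4 + q^5 + q^6) has coefficients 0,1,1,1,1,1,1 for degrees 0…6.
Finally multiplying by (1 + q + q^2 + q^3 + q^4), the product of all factors after the first has coefficients 0,1,2,3,4,5,5 for degrees 0…6.
[q^6] = 1·5 + 1·4 + 1·2 = 11.

11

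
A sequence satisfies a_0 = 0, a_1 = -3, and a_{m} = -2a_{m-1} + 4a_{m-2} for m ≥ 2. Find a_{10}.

84480

The ordinary generating function has denominator 1 + 2y - 4y^2.
Iterating the recurrence: a_0,…,a_{10} = 0, -3, 6, -24, 72, -240, 768, -2496, 8064, -26112, 84480.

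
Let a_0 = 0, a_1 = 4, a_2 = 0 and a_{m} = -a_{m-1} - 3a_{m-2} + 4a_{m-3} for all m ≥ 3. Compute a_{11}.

3592

The ordinary generating function has denominator 1 + y + 3y^2 - 4y^3.
Iterating the recurrence: a_0,…,a_{11} = 0, 4, 0, -12, 28, 8, -140, 228, 224, -1468, 1708, 3592.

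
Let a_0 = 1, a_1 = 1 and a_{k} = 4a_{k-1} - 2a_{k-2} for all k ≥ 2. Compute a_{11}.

The ordinary generating function has denominator 1 - 4t + 2t^2.
Iterating the recurrence: a_0,…,a_{11} = 1, 1, 2, 6, 20, 68, 232, 792, 2704, 9232, 31520, 107616.

107616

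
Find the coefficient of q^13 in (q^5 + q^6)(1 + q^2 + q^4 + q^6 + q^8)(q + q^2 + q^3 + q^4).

4

(q^5 + q^6) has coefficients 0,0,0,0,0,1,1 for degrees 0…6.
(1 + q^2 + q^4 + q^6 + q^8) has coefficients 1,0,1,0,1,0,1,0,1,0,0,0,0,0 for degrees 0…13.
Finally multiplying by (q + q^2 + q^3 + q^4), the product of all factors after the first has coefficients 0,1,1,2,2,2,2,2,2,2,2,1,1,0 for degrees 0…13.
[q^13] = 1·2 + 1·2 = 4.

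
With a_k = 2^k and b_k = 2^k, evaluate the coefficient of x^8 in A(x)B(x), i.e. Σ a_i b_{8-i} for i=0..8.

Write out a_i and b_{8-i} for i = 0,…,8 and sum the products.
Σ = 1·256 + 2·128 + 4·64 + 8·32 + 16·16 + 32·8 + 64·4 + 128·2 + 256·1 = 2304.

2304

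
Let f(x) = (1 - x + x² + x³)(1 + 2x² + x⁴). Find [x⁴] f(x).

3

(1 - x + x² + x³) has coefficients 1,-1,1,1 for degrees 0…3.
(1 + 2x² + x⁴) has coefficients 1,0,2,0,1 for degrees 0…4.
[x⁴] = 1·1 − 1·0 + 1·2 + 1·0 = 3.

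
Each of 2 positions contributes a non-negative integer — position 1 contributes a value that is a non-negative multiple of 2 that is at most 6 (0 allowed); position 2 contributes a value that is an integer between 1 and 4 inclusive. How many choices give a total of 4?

2

The generating function for the choices is (1 + x^2 + x^4 + x^6)·(x + x^2 + x^3 + x^4); the count is [x^4].
(1 + x^2 + x^4 + x^6) has coefficients 1,0,1,0,1 for degrees 0…4.
(x + x^2 + x^3 + x^4) has coefficients 0,1,1,1,1 for degrees 0…4.
[x^4] = 1·1 + 1·1 + 1·0 = 2.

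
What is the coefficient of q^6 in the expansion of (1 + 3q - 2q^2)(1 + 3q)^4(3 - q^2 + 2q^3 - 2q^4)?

-467

(1 + 3q - 2q^2) has coefficients 1,3,-2 for degrees 0…2.
(1 + 3q)^4 has coefficients 1,12,54,108,81,0,0 for degrees 0…6.
Finally multiplying by (3 - q^2 + 2q^3 - 2q^4), the product of all factors after the first has coefficients 3,36,161,314,211,-24,27 for degrees 0…6.
[q^6] = 1·27 + 3·(-24) − 2·211 = -467.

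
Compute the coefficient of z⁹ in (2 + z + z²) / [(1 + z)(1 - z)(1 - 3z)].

54127

Partial fractions give a closed form: a_n = (1/4)·(-1)^n + (-1)·1^n + (11/4)·3^n.
At n = 9: a_9 = 54127.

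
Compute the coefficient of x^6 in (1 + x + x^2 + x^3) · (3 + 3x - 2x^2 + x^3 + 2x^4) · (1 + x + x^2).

(1 + x + x^2 + x^3) has coefficients 1,1,1,1 for degrees 0…3.
(3 + 3x - 2x^2 + x^3 + 2x^4) has coefficients 3,3,-2,1,2,0,0 for degrees 0…6.
Finally multiplying by (1 + x + x^2), the product of all factors after the first has coefficients 3,6,4,2,1,3,2 for degrees 0…6.
[x^6] = 1·2 + 1·3 + 1·1 + 1·2 = 8.

8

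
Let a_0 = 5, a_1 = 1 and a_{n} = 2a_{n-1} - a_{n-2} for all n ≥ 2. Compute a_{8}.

The ordinary generating function has denominator 1 - 2t + t^2.
Iterating the recurrence: a_0,…,a_{8} = 5, 1, -3, -7, -11, -15, -19, -23, -27.

-27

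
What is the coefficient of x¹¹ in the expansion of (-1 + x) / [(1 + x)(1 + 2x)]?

Partial fractions give a closed form: a_n = (2)·(-1)^n + (-3)·(-2)^n.
At n = 11: a_11 = 6142.

6142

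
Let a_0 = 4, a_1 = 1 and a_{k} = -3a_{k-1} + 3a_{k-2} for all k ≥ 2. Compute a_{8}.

The ordinary generating function has denominator 1 + 3y - 3y^2.
Iterating the recurrence: a_0,…,a_{8} = 4, 1, 9, -24, 99, -369, 1404, -5319, 20169.

20169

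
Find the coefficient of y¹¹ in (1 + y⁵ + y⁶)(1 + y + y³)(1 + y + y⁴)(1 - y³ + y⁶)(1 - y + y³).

(1 + y⁵ + y⁶) has coefficients 1,0,0,0,0,1,1 for degrees 0…6.
(1 + y + y³) has coefficients 1,1,0,1,0,0,0,0,0,0,0,0 for degrees 0…11.
Multiplying by (1 + y + y⁴) gives running coefficients 1,2,1,1,2,1,0,1,0,0,0,0 for degrees 0…11.
Multiplying by (1 - y³ + y⁶) gives running coefficients 1,2,1,0,0,0,0,1,0,1,1,1 for degrees 0…11.
Finally multiplying by (1 - y + y³), the product of all factors after the first has coefficients 1,1,-1,0,2,1,0,1,-1,1,1,0 for degrees 0…11.
[y¹¹] = 1·0 + 1·0 + 1·1 = 1.

1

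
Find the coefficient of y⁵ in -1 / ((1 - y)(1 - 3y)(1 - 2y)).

Partial fractions give a closed form: a_n = (-1/2)·1^n + (-9/2)·3^n + (4)·2^n.
At n = 5: a_5 = -966.

-966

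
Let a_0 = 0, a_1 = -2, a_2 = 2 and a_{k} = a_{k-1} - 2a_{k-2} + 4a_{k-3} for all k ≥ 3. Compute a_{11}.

-42

The ordinary generating function has denominator 1 - q + 2q^2 - 4q^3.
Iterating the recurrence: a_0,…,a_{11} = 0, -2, 2, 6, -6, -10, 26, 22, -70, -10, 218, -42.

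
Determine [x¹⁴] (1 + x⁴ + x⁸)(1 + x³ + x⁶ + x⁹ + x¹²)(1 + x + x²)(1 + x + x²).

9

(1 + x⁴ + x⁸) has coefficients 1,0,0,0,1,0,0,0,1 for degrees 0…8.
(1 + x³ + x⁶ + x⁹ + x¹²) has coefficients 1,0,0,1,0,0,1,0,0,1,0,0,1,0,0 for degrees 0…14.
Multiplying by (1 + x + x²) gives running coefficients 1,1,1,1,1,1,1,1,1,1,1,1,1,1,1 for degrees 0…14.
Finally multiplying by (1 + x + x²), the product of all factors after the first has coefficients 1,2,3,3,3,3,3,3,3,3,3,3,3,3,3 for degrees 0…14.
[x¹⁴] = 1·3 + 1·3 + 1·3 = 9.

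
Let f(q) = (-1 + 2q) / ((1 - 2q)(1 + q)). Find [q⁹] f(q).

1

The denominator gives the recurrence a_n = a_(n−1) + 2a_(n−2) for n ≥ 3; the numerator fixes a_0 = -1, a_1 = 1, a_2 = -1.
Iterating: -1, 1, -1, 1, -1, 1, -1, 1, -1, 1, so a_9 = 1.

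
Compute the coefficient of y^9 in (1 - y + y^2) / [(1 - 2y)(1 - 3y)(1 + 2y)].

26993

Partial fractions give a closed form: a_n = (-3/4)·2^n + (7/5)·3^n + (7/20)·(-2)^n.
At n = 9: a_9 = 26993.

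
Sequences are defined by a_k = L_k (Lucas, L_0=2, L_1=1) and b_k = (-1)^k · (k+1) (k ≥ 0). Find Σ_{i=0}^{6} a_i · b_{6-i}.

The convolution is the x^6 coefficient of A(x)B(x).
Σ = 2·7 + 1·(-6) + 3·5 + 4·(-4) + 7·3 + 11·(-2) + 18·1 = 24.

24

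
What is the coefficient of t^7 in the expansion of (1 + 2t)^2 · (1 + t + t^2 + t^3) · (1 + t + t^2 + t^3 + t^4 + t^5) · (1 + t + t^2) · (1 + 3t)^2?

(1 + 2t)^2 has coefficients 1,4,4 for degrees 0…2.
(1 + t + t^2 + t^3) has coefficients 1,1,1,1,0,0,0,0 for degrees 0…7.
Multiplying by (1 + t + t^2 + t^3 + t^4 + t^5) gives running coefficients 1,2,3,4,4,4,3,2 for degrees 0…7.
Multiplying by (1 + t + t^2) gives running coefficients 1,3,6,9,11,12,11,9 for degrees 0…7.
Finally multiplying by (1 + 3t)^2, the product of all factors after the first has coefficients 1,9,33,72,119,159,182,183 for degrees 0…7.
[t^7] = 1·183 + 4·182 + 4·159 = 1547.

1547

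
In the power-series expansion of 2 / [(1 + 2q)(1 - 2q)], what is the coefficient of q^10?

Partial fractions give a closed form: a_n = (1)·(-2)^n + (1)·2^n.
At n = 10: a_10 = 2048.

2048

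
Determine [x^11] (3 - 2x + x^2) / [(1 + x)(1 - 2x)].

3070

The denominator gives the recurrence a_n = a_(n−1) + 2a_(n−2) for n ≥ 3; the numerator fixes a_0 = 3, a_1 = 1, a_2 = 8.
Iterating: 3, 1, 8, 10, 26, 46, 98, 190, 386, 766, 1538, 3070, so a_11 = 3070.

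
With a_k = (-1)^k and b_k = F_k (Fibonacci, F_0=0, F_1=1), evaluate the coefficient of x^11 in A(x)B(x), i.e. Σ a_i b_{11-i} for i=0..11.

56

The convolution is the t^11 coefficient of A(t)B(t).
Σ = 1·89 − 1·55 + 1·34 − 1·21 + 1·13 − 1·8 + 1·5 − 1·3 + 1·2 − 1·1 + 1·1 − 1·0 = 56.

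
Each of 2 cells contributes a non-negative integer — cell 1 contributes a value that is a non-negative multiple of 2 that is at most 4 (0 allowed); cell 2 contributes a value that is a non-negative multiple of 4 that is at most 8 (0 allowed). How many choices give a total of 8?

2

The generating function for the choices is (1 + z² + z⁴)·(1 + z⁴ + z⁸); the count is [z⁸].
(1 + z² + z⁴) has coefficients 1,0,1,0,1 for degrees 0…4.
(1 + z⁴ + z⁸) has coefficients 1,0,0,0,1,0,0,0,1 for degrees 0…8.
[z⁸] = 1·1 + 1·0 + 1·1 = 2.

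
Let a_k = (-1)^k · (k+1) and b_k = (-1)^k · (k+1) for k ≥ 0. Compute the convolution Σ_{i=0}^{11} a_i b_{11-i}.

The convolution is the x^11 coefficient of A(x)B(x).
Σ = 1·(-12) − 2·11 + 3·(-10) − 4·9 + 5·(-8) − 6·7 + 7·(-6) − 8·5 + 9·(-4) − 10·3 + 11·(-2) − 12·1 = -364.

-364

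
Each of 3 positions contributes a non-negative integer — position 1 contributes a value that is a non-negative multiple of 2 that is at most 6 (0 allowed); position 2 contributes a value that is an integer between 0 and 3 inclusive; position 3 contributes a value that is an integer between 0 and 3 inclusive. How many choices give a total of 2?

4

The generating function for the choices is (1 + z² + z⁴ + z⁶)·(1 + z + z² + z³)·(1 + z + z² + z³); the count is [z²].
(1 + z² + z⁴ + z⁶) has coefficients 1,0,1 for degrees 0…2.
(1 + z + z² + z³) has coefficients 1,1,1 for degrees 0…2.
Finally multiplying by (1 + z + z² + z³), the product of all factors after the first has coefficients 1,2,3 for degrees 0…2.
[z²] = 1·3 + 1·1 = 4.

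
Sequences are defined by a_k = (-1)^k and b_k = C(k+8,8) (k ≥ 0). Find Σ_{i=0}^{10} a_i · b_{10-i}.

27966

The convolution is the t^10 coefficient of A(t)B(t).
Σ = 1·43758 − 1·24310 + 1·12870 − 1·6435 + 1·3003 − 1·1287 + 1·495 − 1·165 + 1·45 − 1·9 + 1·1 = 27966.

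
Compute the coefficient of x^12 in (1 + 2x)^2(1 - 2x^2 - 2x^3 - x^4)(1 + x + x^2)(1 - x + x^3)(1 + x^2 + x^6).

(1 + 2x)^2 has coefficients 1,4,4 for degrees 0…2.
(1 - 2x^2 - 2x^3 - x^4) has coefficients 1,0,-2,-2,-1,0,0,0,0,0,0,0,0 for degrees 0…12.
Multiplying by (1 + x + x^2) gives running coefficients 1,1,-1,-4,-5,-3,-1,0,0,0,0,0,0 for degrees 0…12.
Multiplying by (1 - x + x^3) gives running coefficients 1,0,-2,-2,0,1,-2,-4,-3,-1,0,0,0 for degrees 0…12.
Finally multiplying by (1 + x^2 + x^6), the product of all factors after the first has coefficients 1,0,-1,-2,-2,-1,-1,-3,-7,-7,-3,0,-2 for degrees 0…12.
[x^12] = 1·(-2) + 4·0 + 4·(-3) = -14.

-14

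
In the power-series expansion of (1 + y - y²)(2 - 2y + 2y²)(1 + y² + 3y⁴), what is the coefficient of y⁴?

(1 + y - y²) has coefficients 1,1,-1 for degrees 0…2.
(2 - 2y + 2y²) has coefficients 2,-2,2,0,0 for degrees 0…4.
Finally multiplying by (1 + y² + 3y⁴), the product of all factors after the first has coefficients 2,-2,4,-2,8 for degrees 0…4.
[y⁴] = 1·8 + 1·(-2) − 1·4 = 2.

2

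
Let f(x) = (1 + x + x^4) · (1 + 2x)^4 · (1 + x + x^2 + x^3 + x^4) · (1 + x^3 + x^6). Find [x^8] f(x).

357

(1 + x + x^4) has coefficients 1,1,0,0,1 for degrees 0…4.
(1 + 2x)^4 has coefficients 1,8,24,32,16,0,0,0,0 for degrees 0…8.
Multiplying by (1 + x + x^2 + x^3 + x^4) gives running coefficients 1,9,33,65,81,80,72,48,16 for degrees 0…8.
Finally multiplying by (1 + x^3 + x^6), the product of all factors after the first has coefficients 1,9,33,66,90,113,138,138,129 for degrees 0…8.
[x^8] = 1·129 + 1·138 + 1·90 = 357.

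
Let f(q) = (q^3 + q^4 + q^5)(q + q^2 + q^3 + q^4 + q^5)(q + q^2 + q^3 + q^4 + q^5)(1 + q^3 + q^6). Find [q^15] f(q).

(q^3 + q^4 + q^5) has coefficients 0,0,0,1,1,1 for degrees 0…5.
(q + q^2 + q^3 + q^4 + q^5) has coefficients 0,1,1,1,1,1,0,0,0,0,0,0,0,0,0,0 for degrees 0…15.
Multiplying by (q + q^2 + q^3 + q^4 + q^5) gives running coefficients 0,0,1,2,3,4,5,4,3,2,1,0,0,0,0,0 for degrees 0…15.
Finally multiplying by (1 + q^3 + q^6), the product of all factors after the first has coefficients 0,0,1,2,3,5,7,7,8,9,8,7,7,5,3,2 for degrees 0…15.
[q^15] = 1·7 + 1·7 + 1·8 = 22.

22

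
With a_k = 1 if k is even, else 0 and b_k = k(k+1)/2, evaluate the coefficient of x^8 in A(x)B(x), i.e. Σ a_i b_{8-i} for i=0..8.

70

The convolution is the t^8 coefficient of A(t)B(t).
Σ = 1·36 + 0·28 + 1·21 + 0·15 + 1·10 + 0·6 + 1·3 + 0·1 + 1·0 = 70.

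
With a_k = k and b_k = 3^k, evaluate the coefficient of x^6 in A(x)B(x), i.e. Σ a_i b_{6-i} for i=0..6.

The convolution is the t^6 coefficient of A(t)B(t).
Σ = 0·729 + 1·243 + 2·81 + 3·27 + 4·9 + 5·3 + 6·1 = 543.

543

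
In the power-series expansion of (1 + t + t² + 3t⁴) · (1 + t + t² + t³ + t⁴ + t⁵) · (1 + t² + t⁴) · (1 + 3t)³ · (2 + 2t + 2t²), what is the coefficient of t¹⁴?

(1 + t + t² + 3t⁴) has coefficients 1,1,1,0,3 for degrees 0…4.
(1 + t + t² + t³ + t⁴ + t⁵) has coefficients 1,1,1,1,1,1,0,0,0,0,0,0,0,0,0 for degrees 0…14.
Multiplying by (1 + t² + t⁴) gives running coefficients 1,1,2,2,3,3,2,2,1,1,0,0,0,0,0 for degrees 0…14.
Multiplying by (1 + 3t)³ gives running coefficients 1,10,38,74,102,138,164,182,154,118,90,54,27,0,0 for degrees 0…14.
Finally multiplying by (2 + 2t + 2t²), the product of all factors after the first has coefficients 2,22,98,244,428,628,808,968,1000,908,724,524,342,162,54 for degrees 0…14.
[t¹⁴] = 1·54 + 1·162 + 1·342 + 3·724 = 2730.

2730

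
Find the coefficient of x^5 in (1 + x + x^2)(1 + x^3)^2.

(1 + x + x^2) has coefficients 1,1,1 for degrees 0…2.
(1 + x^3)^2 has coefficients 1,0,0,2,0,0 for degrees 0…5.
[x^5] = 1·0 + 1·0 + 1·2 = 2.

2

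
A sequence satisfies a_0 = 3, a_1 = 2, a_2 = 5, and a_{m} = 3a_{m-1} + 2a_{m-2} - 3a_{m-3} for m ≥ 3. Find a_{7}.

1189

The ordinary generating function has denominator 1 - 3x - 2x^2 + 3x^3.
Iterating the recurrence: a_0,…,a_{7} = 3, 2, 5, 10, 34, 107, 359, 1189.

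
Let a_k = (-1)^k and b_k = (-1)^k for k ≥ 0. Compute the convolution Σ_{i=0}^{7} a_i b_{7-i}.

This is [x^7] in the product of the two ordinary generating functions.
Σ = 1·(-1) − 1·1 + 1·(-1) − 1·1 + 1·(-1) − 1·1 + 1·(-1) − 1·1 = -8.

-8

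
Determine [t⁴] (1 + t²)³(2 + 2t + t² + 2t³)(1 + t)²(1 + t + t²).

(1 + t²)³ has coefficients 1,0,3,0,3 for degrees 0…4.
(2 + 2t + t² + 2t³) has coefficients 2,2,1,2,0 for degrees 0…4.
Multiplying by (1 + t)² gives running coefficients 2,6,7,6,5 for degrees 0…4.
Finally multiplying by (1 + t + t²), the product of all factors after the first has coefficients 2,8,15,19,18 for degrees 0…4.
[t⁴] = 1·18 + 3·15 + 3·2 = 69.

69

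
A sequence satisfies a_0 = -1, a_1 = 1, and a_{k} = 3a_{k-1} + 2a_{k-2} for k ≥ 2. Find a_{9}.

The ordinary generating function has denominator 1 - 3t - 2t^2.
Iterating the recurrence: a_0,…,a_{9} = -1, 1, 1, 5, 17, 61, 217, 773, 2753, 9805.

9805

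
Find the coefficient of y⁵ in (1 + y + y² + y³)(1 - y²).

-1

(1 + y + y² + y³) has coefficients 1,1,1,1 for degrees 0…3.
(1 - y²) has coefficients 1,0,-1,0,0,0 for degrees 0…5.
[y⁵] = 1·0 + 1·0 + 1·0 + 1·(-1) = -1.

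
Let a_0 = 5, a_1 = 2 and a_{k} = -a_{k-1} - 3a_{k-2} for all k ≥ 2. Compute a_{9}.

-673

The ordinary generating function has denominator 1 + t + 3t^2.
Iterating the recurrence: a_0,…,a_{9} = 5, 2, -17, 11, 40, -73, -47, 266, -125, -673.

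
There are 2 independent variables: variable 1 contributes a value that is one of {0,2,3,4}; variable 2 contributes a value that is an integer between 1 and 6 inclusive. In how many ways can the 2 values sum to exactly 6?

The generating function for the choices is (1 + x² + x³ + x⁴)·(x + x² + x³ + x⁴ + x⁵ + x⁶); the count is [x⁶].
(1 + x² + x³ + x⁴) has coefficients 1,0,1,1,1 for degrees 0…4.
(x + x² + x³ + x⁴ + x⁵ + x⁶) has coefficients 0,1,1,1,1,1,1 for degrees 0…6.
[x⁶] = 1·1 + 1·1 + 1·1 + 1·1 = 4.

4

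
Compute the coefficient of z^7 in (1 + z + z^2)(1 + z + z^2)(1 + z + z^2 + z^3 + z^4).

3

(1 + z + z^2) has coefficients 1,1,1 for degrees 0…2.
(1 + z + z^2) has coefficients 1,1,1,0,0,0,0,0 for degrees 0…7.
Finally multiplying by (1 + z + z^2 + z^3 + z^4), the product of all factors after the first has coefficients 1,2,3,3,3,2,1,0 for degrees 0…7.
[z^7] = 1·0 + 1·1 + 1·2 = 3.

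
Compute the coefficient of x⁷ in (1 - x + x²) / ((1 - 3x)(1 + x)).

1275

The denominator gives the recurrence a_n = 2a_(n−1) + 3a_(n−2) for n ≥ 3; the numerator fixes a_0 = 1, a_1 = 1, a_2 = 6.
Iterating: 1, 1, 6, 15, 48, 141, 426, 1275, so a_7 = 1275.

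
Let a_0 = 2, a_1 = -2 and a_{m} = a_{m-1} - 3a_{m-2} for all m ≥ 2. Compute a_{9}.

The ordinary generating function has denominator 1 - x + 3x^2.
Iterating the recurrence: a_0,…,a_{9} = 2, -2, -8, -2, 22, 28, -38, -122, -8, 358.

358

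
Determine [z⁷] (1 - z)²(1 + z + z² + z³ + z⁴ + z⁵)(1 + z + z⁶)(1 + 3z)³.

(1 - z)² has coefficients 1,-2,1 for degrees 0…2.
(1 + z + z² + z³ + z⁴ + z⁵) has coefficients 1,1,1,1,1,1,0,0 for degrees 0…7.
Multiplying by (1 + z + z⁶) gives running coefficients 1,2,2,2,2,2,2,1 for degrees 0…7.
Finally multiplying by (1 + 3z)³, the product of all factors after the first has coefficients 1,11,47,101,128,128,128,127 for degrees 0…7.
[z⁷] = 1·127 − 2·128 + 1·128 = -1.

-1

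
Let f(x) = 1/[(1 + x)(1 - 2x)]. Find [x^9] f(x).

341

Partial fractions give a closed form: a_n = (1/3)·(-1)^n + (2/3)·2^n.
At n = 9: a_9 = 341.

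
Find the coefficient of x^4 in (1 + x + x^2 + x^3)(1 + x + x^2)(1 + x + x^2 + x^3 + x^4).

11

(1 + x + x^2 + x^3) has coefficients 1,1,1,1 for degrees 0…3.
(1 + x + x^2) has coefficients 1,1,1,0,0 for degrees 0…4.
Finally multiplying by (1 + x + x^2 + x^3 + x^4), the product of all factors after the first has coefficients 1,2,3,3,3 for degrees 0…4.
[x^4] = 1·3 + 1·3 + 1·3 + 1·2 = 11.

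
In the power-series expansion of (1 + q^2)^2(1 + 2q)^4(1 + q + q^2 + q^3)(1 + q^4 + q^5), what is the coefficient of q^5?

221

(1 + q^2)^2 has coefficients 1,0,2,0,1 for degrees 0…4.
(1 + 2q)^4 has coefficients 1,8,24,32,16,0 for degrees 0…5.
Multiplying by (1 + q + q^2 + q^3) gives running coefficients 1,9,33,65,80,72 for degrees 0…5.
Finally multiplying by (1 + q^4 + q^5), the product of all factors after the first has coefficients 1,9,33,65,81,82 for degrees 0…5.
[q^5] = 1·82 + 2·65 + 1·9 = 221.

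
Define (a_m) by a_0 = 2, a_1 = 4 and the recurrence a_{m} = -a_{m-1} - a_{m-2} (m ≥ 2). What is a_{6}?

The ordinary generating function has denominator 1 + x + x^2.
Iterating the recurrence: a_0,…,a_{6} = 2, 4, -6, 2, 4, -6, 2.

2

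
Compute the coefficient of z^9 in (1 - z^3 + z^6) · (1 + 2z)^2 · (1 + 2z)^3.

(1 - z^3 + z^6) has coefficients 1,0,0,-1,0,0,1 for degrees 0…6.
(1 + 2z)^2 has coefficients 1,4,4,0,0,0,0,0,0,0 for degrees 0…9.
Finally multiplying by (1 + 2z)^3, the product of all factors after the first has coefficients 1,10,40,80,80,32,0,0,0,0 for degrees 0…9.
[z^9] = 1·0 − 1·0 + 1·80 = 80.

80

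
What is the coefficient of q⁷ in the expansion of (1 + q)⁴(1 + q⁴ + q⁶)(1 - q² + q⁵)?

10

(1 + q)⁴ has coefficients 1,4,6,4,1 for degrees 0…4.
(1 + q⁴ + q⁶) has coefficients 1,0,0,0,1,0,1,0 for degrees 0…7.
Finally multiplying by (1 - q² + q⁵), the product of all factors after the first has coefficients 1,0,-1,0,1,1,0,0 for degrees 0…7.
[q⁷] = 1·0 + 4·0 + 6·1 + 4·1 + 1·0 = 10.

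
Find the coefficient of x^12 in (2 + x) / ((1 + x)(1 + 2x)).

Partial fractions give a closed form: a_n = (-1)·(-1)^n + (3)·(-2)^n.
At n = 12: a_12 = 12287.

12287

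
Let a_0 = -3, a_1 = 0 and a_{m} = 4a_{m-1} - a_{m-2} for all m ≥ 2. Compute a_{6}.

The ordinary generating function has denominator 1 - 4q + q^2.
Iterating the recurrence: a_0,…,a_{6} = -3, 0, 3, 12, 45, 168, 627.

627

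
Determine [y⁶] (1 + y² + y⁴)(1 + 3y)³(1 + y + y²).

(1 + y² + y⁴) has coefficients 1,0,1,0,1 for degrees 0…4.
(1 + 3y)³ has coefficients 1,9,27,27,0,0,0 for degrees 0…6.
Finally multiplying by (1 + y + y²), the product of all factors after the first has coefficients 1,10,37,63,54,27,0 for degrees 0…6.
[y⁶] = 1·0 + 1·54 + 1·37 = 91.

91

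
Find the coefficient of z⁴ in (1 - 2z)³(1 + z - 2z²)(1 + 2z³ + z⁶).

-42

(1 - 2z)³ has coefficients 1,-6,12,-8 for degrees 0…3.
(1 + z - 2z²) has coefficients 1,1,-2,0,0 for degrees 0…4.
Finally multiplying by (1 + 2z³ + z⁶), the product of all factors after the first has coefficients 1,1,-2,2,2 for degrees 0…4.
[z⁴] = 1·2 − 6·2 + 12·(-2) − 8·1 = -42.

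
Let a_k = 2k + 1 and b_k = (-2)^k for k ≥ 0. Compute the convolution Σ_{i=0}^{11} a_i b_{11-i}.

-447

This is [x^11] in the product of the two ordinary generating functions.
Σ = 1·(-2048) + 3·1024 + 5·(-512) + 7·256 + 9·(-128) + 11·64 + 13·(-32) + 15·16 + 17·(-8) + 19·4 + 21·(-2) + 23·1 = -447.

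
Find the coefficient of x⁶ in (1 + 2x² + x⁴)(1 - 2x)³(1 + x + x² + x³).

-5

(1 + 2x² + x⁴) has coefficients 1,0,2,0,1 for degrees 0…4.
(1 - 2x)³ has coefficients 1,-6,12,-8,0,0,0 for degrees 0…6.
Finally multiplying by (1 + x + x² + x³), the product of all factors after the first has coefficients 1,-5,7,-1,-2,4,-8 for degrees 0…6.
[x⁶] = 1·(-8) + 2·(-2) + 1·7 = -5.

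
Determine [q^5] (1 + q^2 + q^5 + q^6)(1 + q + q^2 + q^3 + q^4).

(1 + q^2 + q^5 + q^6) has coefficients 1,0,1,0,0,1 for degrees 0…5.
(1 + q + q^2 + q^3 + q^4) has coefficients 1,1,1,1,1,0 for degrees 0…5.
[q^5] = 1·0 + 1·1 + 1·1 = 2.

2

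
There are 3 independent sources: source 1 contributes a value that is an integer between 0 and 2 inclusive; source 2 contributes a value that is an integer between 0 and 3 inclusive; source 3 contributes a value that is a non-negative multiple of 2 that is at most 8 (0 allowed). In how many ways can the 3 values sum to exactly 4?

6

The generating function for the choices is (1 + t + t^2)·(1 + t + t^2 + t^3)·(1 + t^2 + t^4 + t^6 + t^8); the count is [t^4].
(1 + t + t^2) has coefficients 1,1,1 for degrees 0…2.
(1 + t + t^2 + t^3) has coefficients 1,1,1,1,0 for degrees 0…4.
Finally multiplying by (1 + t^2 + t^4 + t^6 + t^8), the product of all factors after the first has coefficients 1,1,2,2,2 for degrees 0…4.
[t^4] = 1·2 + 1·2 + 1·2 = 6.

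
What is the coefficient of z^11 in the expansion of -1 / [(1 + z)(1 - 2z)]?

-1365

The denominator gives the recurrence a_n = a_(n−1) + 2a_(n−2) for n ≥ 2; the numerator fixes a_0 = -1, a_1 = -1.
Iterating: -1, -1, -3, -5, -11, -21, -43, -85, -171, -341, -683, -1365, so a_11 = -1365.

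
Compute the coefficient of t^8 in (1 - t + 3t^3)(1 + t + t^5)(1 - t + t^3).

4

(1 - t + 3t^3) has coefficients 1,-1,0,3 for degrees 0…3.
(1 + t + t^5) has coefficients 1,1,0,0,0,1,0,0,0 for degrees 0…8.
Finally multiplying by (1 - t + t^3), the product of all factors after the first has coefficients 1,0,-1,1,1,1,-1,0,1 for degrees 0…8.
[t^8] = 1·1 − 1·0 + 3·1 = 4.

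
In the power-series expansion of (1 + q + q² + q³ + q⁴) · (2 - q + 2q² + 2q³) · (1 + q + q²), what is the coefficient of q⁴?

(1 + q + q² + q³ + q⁴) has coefficients 1,1,1,1,1 for degrees 0…4.
(2 - q + 2q² + 2q³) has coefficients 2,-1,2,2,0 for degrees 0…4.
Finally multiplying by (1 + q + q²), the product of all factors after the first has coefficients 2,1,3,3,4 for degrees 0…4.
[q⁴] = 1·4 + 1·3 + 1·3 + 1·1 + 1·2 = 13.

13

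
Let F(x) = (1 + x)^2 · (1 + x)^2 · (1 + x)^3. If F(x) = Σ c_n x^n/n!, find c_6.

5040

The EGF product rule gives c_6 = Σ_{k_1+k_2+k_3=6} C(6; k_1,k_2,k_3) · ∏ g_i(k_i), where (1+x)^2 gives the falling factorial (2)_k; (1+x)^2 gives the falling factorial (2)_k; (1+x)^3 gives the falling factorial (3)_k.
g_1(k) for k = 0…6: 1, 2, 2, 0, 0, 0, 0.
g_2(k) for k = 0…6: 1, 2, 2, 0, 0, 0, 0.
g_3(k) for k = 0…6: 1, 3, 6, 6, 0, 0, 0.
First combine the last two factors: h(k) = Σ_j C(k,j)·g_2(j)·g_3(k−j) for k = 0…6: 1, 5, 20, 60, 120, 120, 0.
c_6 = Σ_k C(6,k)·g_1(k)·h(6−k) = 6·2·120 + 15·2·120 = 1440 + 3600 = 5040.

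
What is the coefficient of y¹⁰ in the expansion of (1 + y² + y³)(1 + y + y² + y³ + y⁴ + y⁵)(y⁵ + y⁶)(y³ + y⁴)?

5

(1 + y² + y³) has coefficients 1,0,1,1 for degrees 0…3.
(1 + y + y² + y³ + y⁴ + y⁵) has coefficients 1,1,1,1,1,1,0,0,0,0,0 for degrees 0…10.
Multiplying by (y⁵ + y⁶) gives running coefficients 0,0,0,0,0,1,2,2,2,2,2 for degrees 0…10.
Finally multiplying by (y³ + y⁴), the product of all factors after the first has coefficients 0,0,0,0,0,0,0,0,1,3,4 for degrees 0…10.
[y¹⁰] = 1·4 + 1·1 + 1·0 = 5.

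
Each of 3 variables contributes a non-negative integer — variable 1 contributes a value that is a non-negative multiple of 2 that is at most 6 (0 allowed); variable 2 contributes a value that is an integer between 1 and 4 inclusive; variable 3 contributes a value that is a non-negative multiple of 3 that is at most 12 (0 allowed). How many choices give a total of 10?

The generating function for the choices is (1 + y^2 + y^4 + y^6)·(y + y^2 + y^3 + y^4)·(1 + y^3 + y^6 + y^9 + y^12); the count is [y^10].
(1 + y^2 + y^4 + y^6) has coefficients 1,0,1,0,1,0,1 for degrees 0…6.
(y + y^2 + y^3 + y^4) has coefficients 0,1,1,1,1,0,0,0,0,0,0 for degrees 0…10.
Finally multiplying by (1 + y^3 + y^6 + y^9 + y^12), the product of all factors after the first has coefficients 0,1,1,1,2,1,1,2,1,1,2 for degrees 0…10.
[y^10] = 1·2 + 1·1 + 1·1 + 1·2 = 6.

6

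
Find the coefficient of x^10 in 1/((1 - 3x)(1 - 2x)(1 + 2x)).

105469

Partial fractions give a closed form: a_n = (9/5)·3^n + (-1)·2^n + (1/5)·(-2)^n.
At n = 10: a_10 = 105469.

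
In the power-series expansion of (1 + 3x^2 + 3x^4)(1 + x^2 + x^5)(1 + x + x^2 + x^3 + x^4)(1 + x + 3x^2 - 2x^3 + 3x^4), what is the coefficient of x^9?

(1 + 3x^2 + 3x^4) has coefficients 1,0,3,0,3 for degrees 0…4.
(1 + x^2 + x^5) has coefficients 1,0,1,0,0,1,0,0,0,0 for degrees 0…9.
Multiplying by (1 + x + x^2 + x^3 + x^4) gives running coefficients 1,1,2,2,2,2,2,1,1,1 for degrees 0…9.
Finally multiplying by (1 + x + 3x^2 - 2x^3 + 3x^4), the product of all factors after the first has coefficients 1,2,6,5,11,9,12,11,10,7 for degrees 0…9.
[x^9] = 1·7 + 3·11 + 3·9 = 67.

67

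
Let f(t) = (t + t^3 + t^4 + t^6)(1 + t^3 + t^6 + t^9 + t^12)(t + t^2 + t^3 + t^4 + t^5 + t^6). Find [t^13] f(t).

8

(t + t^3 + t^4 + t^6) has coefficients 0,1,0,1,1,0,1 for degrees 0…6.
(1 + t^3 + t^6 + t^9 + t^12) has coefficients 1,0,0,1,0,0,1,0,0,1,0,0,1,0 for degrees 0…13.
Finally multiplying by (t + t^2 + t^3 + t^4 + t^5 + t^6), the product of all factors after the first has coefficients 0,1,1,1,2,2,2,2,2,2,2,2,2,2 for degrees 0…13.
[t^13] = 1·2 + 1·2 + 1·2 + 1·2 = 8.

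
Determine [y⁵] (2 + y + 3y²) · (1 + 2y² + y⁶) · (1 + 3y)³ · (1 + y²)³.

792

(2 + y + 3y²) has coefficients 2,1,3 for degrees 0…2.
(1 + 2y² + y⁶) has coefficients 1,0,2,0,0,0 for degrees 0…5.
Multiplying by (1 + 3y)³ gives running coefficients 1,9,29,45,54,54 for degrees 0…5.
Finally multiplying by (1 + y²)³, the product of all factors after the first has coefficients 1,9,32,72,144,216 for degrees 0…5.
[y⁵] = 2·216 + 1·144 + 3·72 = 792.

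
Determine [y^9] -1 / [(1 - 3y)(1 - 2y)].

-58025

Partial fractions give a closed form: a_n = (-3)·3^n + (2)·2^n.
At n = 9: a_9 = -58025.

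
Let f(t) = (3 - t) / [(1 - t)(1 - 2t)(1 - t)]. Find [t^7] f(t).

1259

The denominator gives the recurrence a_n = 4a_(n−1) − 5a_(n−2) + 2a_(n−3) for n ≥ 3; the numerator fixes a_0 = 3, a_1 = 11, a_2 = 29.
Iterating: 3, 11, 29, 67, 145, 303, 621, 1259, so a_7 = 1259.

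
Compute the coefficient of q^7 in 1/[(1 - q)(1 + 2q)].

Partial fractions give a closed form: a_n = (1/3)·1^n + (2/3)·(-2)^n.
At n = 7: a_7 = -85.

-85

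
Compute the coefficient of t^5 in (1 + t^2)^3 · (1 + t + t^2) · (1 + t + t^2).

(1 + t^2)^3 has coefficients 1,0,3,0,3,0 for degrees 0…5.
(1 + t + t^2) has coefficients 1,1,1,0,0,0 for degrees 0…5.
Finally multiplying by (1 + t + t^2), the product of all factors after the first has coefficients 1,2,3,2,1,0 for degrees 0…5.
[t^5] = 1·0 + 3·2 + 3·2 = 12.

12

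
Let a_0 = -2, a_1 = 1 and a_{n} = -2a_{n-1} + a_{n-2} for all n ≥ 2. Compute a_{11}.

10497

The ordinary generating function has denominator 1 + 2y - y^2.
Iterating the recurrence: a_0,…,a_{11} = -2, 1, -4, 9, -22, 53, -128, 309, -746, 1801, -4348, 10497.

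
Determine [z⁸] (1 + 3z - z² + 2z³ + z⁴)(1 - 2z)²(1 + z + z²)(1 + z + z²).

9

(1 + 3z - z² + 2z³ + z⁴) has coefficients 1,3,-1,2,1 for degrees 0…4.
(1 - 2z)² has coefficients 1,-4,4,0,0,0,0,0,0 for degrees 0…8.
Multiplying by (1 + z + z²) gives running coefficients 1,-3,1,0,4,0,0,0,0 for degrees 0…8.
Finally multiplying by (1 + z + z²), the product of all factors after the first has coefficients 1,-2,-1,-2,5,4,4,0,0 for degrees 0…8.
[z⁸] = 1·0 + 3·0 − 1·4 + 2·4 + 1·5 = 9.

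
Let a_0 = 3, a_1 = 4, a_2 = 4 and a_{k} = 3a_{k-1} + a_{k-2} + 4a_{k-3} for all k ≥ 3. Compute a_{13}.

The ordinary generating function has denominator 1 - 3x - x^2 - 4x^3.
Iterating the recurrence: a_0,…,a_{13} = 3, 4, 4, 28, 104, 356, 1284, 4624, 16580, 59500, 213576, 766548, 2751220, 9874512.

9874512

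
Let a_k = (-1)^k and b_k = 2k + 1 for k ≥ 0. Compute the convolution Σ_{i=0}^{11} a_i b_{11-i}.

12

This is [x^11] in the product of the two ordinary generating functions.
Σ = 1·23 − 1·21 + 1·19 − 1·17 + 1·15 − 1·13 + 1·11 − 1·9 + 1·7 − 1·5 + 1·3 − 1·1 = 12.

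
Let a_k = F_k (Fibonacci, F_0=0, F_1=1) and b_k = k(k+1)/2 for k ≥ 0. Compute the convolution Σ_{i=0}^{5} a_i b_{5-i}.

25

Write out a_i and b_{5-i} for i = 0,…,5 and sum the products.
Σ = 0·15 + 1·10 + 1·6 + 2·3 + 3·1 + 5·0 = 25.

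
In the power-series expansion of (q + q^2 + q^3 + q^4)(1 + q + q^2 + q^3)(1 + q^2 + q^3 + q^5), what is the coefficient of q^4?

(q + q^2 + q^3 + q^4) has coefficients 0,1,1,1,1 for degrees 0…4.
(1 + q + q^2 + q^3) has coefficients 1,1,1,1,0 for degrees 0…4.
Finally multiplying by (1 + q^2 + q^3 + q^5), the product of all factors after the first has coefficients 1,1,2,3,2 for degrees 0…4.
[q^4] = 1·3 + 1·2 + 1·1 + 1·1 = 7.

7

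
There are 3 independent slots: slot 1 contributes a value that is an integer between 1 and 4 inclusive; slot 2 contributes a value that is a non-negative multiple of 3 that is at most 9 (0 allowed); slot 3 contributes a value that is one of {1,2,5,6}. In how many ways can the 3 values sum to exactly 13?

5

The generating function for the choices is (q + q^2 + q^3 + q^4)·(1 + q^3 + q^6 + q^9)·(q + q^2 + q^5 + q^6); the count is [q^13].
(q + q^2 + q^3 + q^4) has coefficients 0,1,1,1,1 for degrees 0…4.
(1 + q^3 + q^6 + q^9) has coefficients 1,0,0,1,0,0,1,0,0,1,0,0,0,0 for degrees 0…13.
Finally multiplying by (q + q^2 + q^5 + q^6), the product of all factors after the first has coefficients 0,1,1,0,1,2,1,1,2,1,1,2,1,0 for degrees 0…13.
[q^13] = 1·1 + 1·2 + 1·1 + 1·1 = 5.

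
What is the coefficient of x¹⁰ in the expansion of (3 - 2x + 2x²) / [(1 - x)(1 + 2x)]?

The denominator gives the recurrence a_n = −a_(n−1) + 2a_(n−2) for n ≥ 3; the numerator fixes a_0 = 3, a_1 = -5, a_2 = 13.
Iterating: 3, -5, 13, -23, 49, -95, 193, -383, 769, -1535, 3073, so a_10 = 3073.

3073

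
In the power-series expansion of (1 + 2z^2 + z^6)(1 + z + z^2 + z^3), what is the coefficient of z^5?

(1 + 2z^2 + z^6) has coefficients 1,0,2,0,0,0 for degrees 0…5.
(1 + z + z^2 + z^3) has coefficients 1,1,1,1,0,0 for degrees 0…5.
[z^5] = 1·0 + 2·1 = 2.

2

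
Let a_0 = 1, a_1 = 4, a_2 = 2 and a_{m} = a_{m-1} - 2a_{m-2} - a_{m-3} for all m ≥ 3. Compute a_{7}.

The ordinary generating function has denominator 1 - z + 2z^2 + z^3.
Iterating the recurrence: a_0,…,a_{7} = 1, 4, 2, -7, -15, -3, 34, 55.

55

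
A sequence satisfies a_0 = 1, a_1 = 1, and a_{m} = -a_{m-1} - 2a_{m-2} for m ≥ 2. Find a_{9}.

The ordinary generating function has denominator 1 + y + 2y^2.
Iterating the recurrence: a_0,…,a_{9} = 1, 1, -3, 1, 5, -7, -3, 17, -11, -23.

-23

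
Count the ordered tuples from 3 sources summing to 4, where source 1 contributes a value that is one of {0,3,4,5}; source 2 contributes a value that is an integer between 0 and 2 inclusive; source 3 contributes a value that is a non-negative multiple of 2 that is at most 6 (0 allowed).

4

The generating function for the choices is (1 + t^3 + t^4 + t^5)·(1 + t + t^2)·(1 + t^2 + t^4 + t^6); the count is [t^4].
(1 + t^3 + t^4 + t^5) has coefficients 1,0,0,1,1 for degrees 0…4.
(1 + t + t^2) has coefficients 1,1,1,0,0 for degrees 0…4.
Finally multiplying by (1 + t^2 + t^4 + t^6), the product of all factors after the first has coefficients 1,1,2,1,2 for degrees 0…4.
[t^4] = 1·2 + 1·1 + 1·1 = 4.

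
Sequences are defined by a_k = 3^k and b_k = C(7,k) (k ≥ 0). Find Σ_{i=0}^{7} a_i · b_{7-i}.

This is [x^7] in the product of the two ordinary generating functions.
Σ = 1·1 + 3·7 + 9·21 + 27·35 + 81·35 + 243·21 + 729·7 + 2187·1 = 16384.

16384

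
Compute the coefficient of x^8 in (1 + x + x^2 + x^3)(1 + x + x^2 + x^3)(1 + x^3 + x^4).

5

(1 + x + x^2 + x^3) has coefficients 1,1,1,1 for degrees 0…3.
(1 + x + x^2 + x^3) has coefficients 1,1,1,1,0,0,0,0,0 for degrees 0…8.
Finally multiplying by (1 + x^3 + x^4), the product of all factors after the first has coefficients 1,1,1,2,2,2,2,1,0 for degrees 0…8.
[x^8] = 1·0 + 1·1 + 1·2 + 1·2 = 5.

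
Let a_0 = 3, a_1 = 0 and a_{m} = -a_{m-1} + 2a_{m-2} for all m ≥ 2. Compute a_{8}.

258

The ordinary generating function has denominator 1 + z - 2z^2.
Iterating the recurrence: a_0,…,a_{8} = 3, 0, 6, -6, 18, -30, 66, -126, 258.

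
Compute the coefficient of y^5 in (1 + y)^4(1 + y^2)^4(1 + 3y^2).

100

(1 + y)^4 has coefficients 1,4,6,4,1 for degrees 0…4.
(1 + y^2)^4 has coefficients 1,0,4,0,6,0 for degrees 0…5.
Finally multiplying by (1 + 3y^2), the product of all factors after the first has coefficients 1,0,7,0,18,0 for degrees 0…5.
[y^5] = 1·0 + 4·18 + 6·0 + 4·7 + 1·0 = 100.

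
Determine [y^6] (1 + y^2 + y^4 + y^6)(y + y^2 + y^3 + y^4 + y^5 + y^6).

(1 + y^2 + y^4 + y^6) has coefficients 1,0,1,0,1,0,1 for degrees 0…6.
(y + y^2 + y^3 + y^4 + y^5 + y^6) has coefficients 0,1,1,1,1,1,1 for degrees 0…6.
[y^6] = 1·1 + 1·1 + 1·1 + 1·0 = 3.

3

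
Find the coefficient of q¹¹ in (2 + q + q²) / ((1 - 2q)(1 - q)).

The denominator gives the recurrence a_n = 3a_(n−1) − 2a_(n−2) for n ≥ 3; the numerator fixes a_0 = 2, a_1 = 7, a_2 = 18.
Iterating: 2, 7, 18, 40, 84, 172, 348, 700, 1404, 2812, 5628, 11260, so a_11 = 11260.

11260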